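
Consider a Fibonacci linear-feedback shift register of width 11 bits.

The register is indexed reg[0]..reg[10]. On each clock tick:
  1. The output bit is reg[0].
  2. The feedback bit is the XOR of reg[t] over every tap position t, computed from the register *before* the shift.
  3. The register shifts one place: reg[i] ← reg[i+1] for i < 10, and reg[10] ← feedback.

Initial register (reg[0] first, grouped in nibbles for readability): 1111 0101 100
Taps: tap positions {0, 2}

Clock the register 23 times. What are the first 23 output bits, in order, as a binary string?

11110101100001000111001

tick  register→output (feedback)
  0  11110101100→1 (0)
  1  11101011000→1 (0)
  2  11010110000→1 (1)
  3  10101100001→1 (0)
  4  01011000010→0 (0)
  5  10110000100→1 (0)
  6  01100001000→0 (1)
  7  11000010001→1 (1)
  8  10000100011→1 (1)
  9  00001000111→0 (0)
 10  00010001110→0 (0)
 11  00100011100→0 (1)
 12  01000111001→0 (0)
 13  10001110010→1 (1)
 14  00011100101→0 (0)
 15  00111001010→0 (1)
 16  01110010101→0 (1)
 17  11100101011→1 (0)
 18  11001010110→1 (1)
 19  10010101101→1 (1)
 20  00101011011→0 (1)
 21  01010110111→0 (0)
 22  10101101110→1 (0)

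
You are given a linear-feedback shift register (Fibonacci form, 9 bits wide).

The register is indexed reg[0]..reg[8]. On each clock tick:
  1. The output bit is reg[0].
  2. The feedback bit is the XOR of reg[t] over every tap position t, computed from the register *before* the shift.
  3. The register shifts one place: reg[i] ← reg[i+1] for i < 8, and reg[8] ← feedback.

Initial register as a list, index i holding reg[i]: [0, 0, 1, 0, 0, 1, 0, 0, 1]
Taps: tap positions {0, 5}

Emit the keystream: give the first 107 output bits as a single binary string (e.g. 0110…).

00100100110111111001011010100001010001001110110010111101100001101010100111001000011000100001000000001000100

step | reg (before) | out | fb
   0 | 001001001 | 0 | 1
   1 | 010010011 | 0 | 0
   2 | 100100110 | 1 | 1
   3 | 001001101 | 0 | 1
   4 | 010011011 | 0 | 1
   5 | 100110111 | 1 | 1
   6 | 001101111 | 0 | 1
   7 | 011011111 | 0 | 1
   8 | 110111111 | 1 | 0
   9 | 101111110 | 1 | 0
  10 | 011111100 | 0 | 1
  11 | 111111001 | 1 | 0
  12 | 111110010 | 1 | 1
  13 | 111100101 | 1 | 1
  14 | 111001011 | 1 | 0
  15 | 110010110 | 1 | 1
  16 | 100101101 | 1 | 0
  17 | 001011010 | 0 | 1
  18 | 010110101 | 0 | 0
  19 | 101101010 | 1 | 0
  20 | 011010100 | 0 | 0
  21 | 110101000 | 1 | 0
  22 | 101010000 | 1 | 1
  23 | 010100001 | 0 | 0
  24 | 101000010 | 1 | 1
  25 | 010000101 | 0 | 0
  26 | 100001010 | 1 | 0
  27 | 000010100 | 0 | 0
  28 | 000101000 | 0 | 1
  29 | 001010001 | 0 | 0
  30 | 010100010 | 0 | 0
  31 | 101000100 | 1 | 1
  32 | 010001001 | 0 | 1
  33 | 100010011 | 1 | 1
  34 | 000100111 | 0 | 0
  35 | 001001110 | 0 | 1
  36 | 010011101 | 0 | 1
  37 | 100111011 | 1 | 0
  38 | 001110110 | 0 | 0
  39 | 011101100 | 0 | 1
  40 | 111011001 | 1 | 0
  41 | 110110010 | 1 | 1
  42 | 101100101 | 1 | 1
  43 | 011001011 | 0 | 1
  44 | 110010111 | 1 | 1
  45 | 100101111 | 1 | 0
  46 | 001011110 | 0 | 1
  47 | 010111101 | 0 | 1
  48 | 101111011 | 1 | 0
  49 | 011110110 | 0 | 0
  50 | 111101100 | 1 | 0
  51 | 111011000 | 1 | 0
  52 | 110110000 | 1 | 1
  53 | 101100001 | 1 | 1
  54 | 011000011 | 0 | 0
  55 | 110000110 | 1 | 1
  56 | 100001101 | 1 | 0
  57 | 000011010 | 0 | 1
  58 | 000110101 | 0 | 0
  59 | 001101010 | 0 | 1
  60 | 011010101 | 0 | 0
  61 | 110101010 | 1 | 0
  62 | 101010100 | 1 | 1
  63 | 010101001 | 0 | 1
  64 | 101010011 | 1 | 1
  65 | 010100111 | 0 | 0
  66 | 101001110 | 1 | 0
  67 | 010011100 | 0 | 1
  68 | 100111001 | 1 | 0
  69 | 001110010 | 0 | 0
  70 | 011100100 | 0 | 0
  71 | 111001000 | 1 | 0
  72 | 110010000 | 1 | 1
  73 | 100100001 | 1 | 1
  74 | 001000011 | 0 | 0
  75 | 010000110 | 0 | 0
  76 | 100001100 | 1 | 0
  77 | 000011000 | 0 | 1
  78 | 000110001 | 0 | 0
  79 | 001100010 | 0 | 0
  80 | 011000100 | 0 | 0
  81 | 110001000 | 1 | 0
  82 | 100010000 | 1 | 1
  83 | 000100001 | 0 | 0
  84 | 001000010 | 0 | 0
  85 | 010000100 | 0 | 0
  86 | 100001000 | 1 | 0
  87 | 000010000 | 0 | 0
  88 | 000100000 | 0 | 0
  89 | 001000000 | 0 | 0
  90 | 010000000 | 0 | 0
  91 | 100000000 | 1 | 1
  92 | 000000001 | 0 | 0
  93 | 000000010 | 0 | 0
  94 | 000000100 | 0 | 0
  95 | 000001000 | 0 | 1
  96 | 000010001 | 0 | 0
  97 | 000100010 | 0 | 0
  98 | 001000100 | 0 | 0
  99 | 010001000 | 0 | 1
 100 | 100010001 | 1 | 1
 101 | 000100011 | 0 | 0
 102 | 001000110 | 0 | 0
 103 | 010001100 | 0 | 1
 104 | 100011001 | 1 | 0
 105 | 000110010 | 0 | 0
 106 | 001100100 | 0 | 0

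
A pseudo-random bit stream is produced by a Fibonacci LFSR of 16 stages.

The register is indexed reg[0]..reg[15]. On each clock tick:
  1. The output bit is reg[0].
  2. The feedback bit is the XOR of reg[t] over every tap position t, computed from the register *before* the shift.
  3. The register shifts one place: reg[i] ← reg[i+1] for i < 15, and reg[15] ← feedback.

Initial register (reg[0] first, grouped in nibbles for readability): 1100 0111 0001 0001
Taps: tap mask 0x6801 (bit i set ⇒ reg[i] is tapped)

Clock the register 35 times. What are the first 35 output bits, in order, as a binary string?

11000111000100010010001011100010110

tick  register→output (feedback)
  0  1100011100010001→1 (0)
  1  1000111000100010→1 (0)
  2  0001110001000100→0 (1)
  3  0011100010001001→0 (0)
  4  0111000100010010→0 (0)
  5  1110001000100100→1 (0)
  6  1100010001001000→1 (1)
  7  1000100010010001→1 (0)
  8  0001000100100010→0 (1)
  9  0010001001000101→0 (1)
 10  0100010010001011→0 (1)
 11  1000100100010111→1 (0)
 12  0001001000101110→0 (0)
 13  0010010001011100→0 (0)
 14  0100100010111000→0 (1)
 15  1001000101110001→1 (0)
 16  0010001011100010→0 (1)
 17  0100010111000101→0 (1)
 18  1000101110001011→1 (0)
 19  0001011100010110→0 (1)
 20  0010111000101101→0 (1)
 21  0101110001011011→0 (0)
 22  1011100010110110→1 (0)
 23  0111000101101100→0 (1)
 24  1110001011011001→1 (0)
 25  1100010110110010→1 (1)
 26  1000101101100101→1 (0)
 27  0001011011001010→0 (1)
 28  0010110110010101→0 (0)
 29  0101101100101010→0 (1)
 30  1011011001010101→1 (1)
 31  0110110010101011→0 (1)
 32  1101100101010111→1 (0)
 33  1011001010101110→1 (1)
 34  0110010101011101→0 (0)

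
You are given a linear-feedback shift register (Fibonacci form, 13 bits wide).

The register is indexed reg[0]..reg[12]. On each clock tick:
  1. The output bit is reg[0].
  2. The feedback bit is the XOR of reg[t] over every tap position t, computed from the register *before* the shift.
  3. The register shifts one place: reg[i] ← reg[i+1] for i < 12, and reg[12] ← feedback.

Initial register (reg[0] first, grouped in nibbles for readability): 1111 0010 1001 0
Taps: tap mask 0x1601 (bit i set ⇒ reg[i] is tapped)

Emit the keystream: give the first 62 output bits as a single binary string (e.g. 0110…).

k : reg_k → out_k, fb_k
0: 1111001010010 → 1, fb=1
1: 1110010100101 → 1, fb=1
2: 1100101001011 → 1, fb=1
3: 1001010010111 → 1, fb=1
4: 0010100101111 → 0, fb=1
5: 0101001011111 → 0, fb=1
6: 1010010111111 → 1, fb=0
7: 0100101111110 → 0, fb=0
8: 1001011111100 → 1, fb=1
9: 0010111111001 → 0, fb=0
10: 0101111110010 → 0, fb=0
11: 1011111100100 → 1, fb=0
12: 0111111001000 → 0, fb=1
13: 1111110010001 → 1, fb=0
14: 1111100100010 → 1, fb=1
15: 1111001000101 → 1, fb=1
16: 1110010001011 → 1, fb=1
17: 1100100010111 → 1, fb=1
18: 1001000101111 → 1, fb=0
19: 0010001011110 → 0, fb=0
20: 0100010111100 → 0, fb=0
21: 1000101111000 → 1, fb=0
22: 0001011110000 → 0, fb=0
23: 0010111100000 → 0, fb=0
24: 0101111000000 → 0, fb=0
25: 1011110000000 → 1, fb=1
26: 0111100000001 → 0, fb=1
27: 1111000000011 → 1, fb=0
28: 1110000000110 → 1, fb=0
29: 1100000001100 → 1, fb=1
30: 1000000011001 → 1, fb=1
31: 0000000110011 → 0, fb=1
32: 0000001100111 → 0, fb=0
33: 0000011001110 → 0, fb=0
34: 0000110011100 → 0, fb=0
35: 0001100111000 → 0, fb=1
36: 0011001110001 → 0, fb=1
37: 0110011100011 → 0, fb=1
38: 1100111000111 → 1, fb=1
39: 1001110001111 → 1, fb=0
40: 0011100011110 → 0, fb=0
41: 0111000111100 → 0, fb=0
42: 1110001111000 → 1, fb=0
43: 1100011110000 → 1, fb=1
44: 1000111100001 → 1, fb=0
45: 0001111000010 → 0, fb=0
46: 0011110000100 → 0, fb=1
47: 0111100001001 → 0, fb=0
48: 1111000010010 → 1, fb=1
49: 1110000100101 → 1, fb=1
50: 1100001001011 → 1, fb=1
51: 1000010010111 → 1, fb=1
52: 0000100101111 → 0, fb=1
53: 0001001011111 → 0, fb=1
54: 0010010111111 → 0, fb=1
55: 0100101111111 → 0, fb=1
56: 1001011111111 → 1, fb=0
57: 0010111111110 → 0, fb=0
58: 0101111111100 → 0, fb=0
59: 1011111111000 → 1, fb=0
60: 0111111110000 → 0, fb=0
61: 1111111100000 → 1, fb=1

11110010100101111110010001011110000000110011100011110000100101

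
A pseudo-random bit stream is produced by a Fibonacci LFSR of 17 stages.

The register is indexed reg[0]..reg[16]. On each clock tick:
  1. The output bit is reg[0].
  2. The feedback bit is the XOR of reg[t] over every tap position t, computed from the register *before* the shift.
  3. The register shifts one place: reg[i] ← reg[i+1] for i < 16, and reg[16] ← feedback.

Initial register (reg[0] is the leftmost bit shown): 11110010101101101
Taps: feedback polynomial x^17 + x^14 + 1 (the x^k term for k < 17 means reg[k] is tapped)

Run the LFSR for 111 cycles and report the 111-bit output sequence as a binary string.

111100101011011010101100110000110011000001101100000110110101110110111010111100001100010111000000011011110000000

step | reg (before) | out | fb
   0 | 11110010101101101 | 1 | 0
   1 | 11100101011011010 | 1 | 1
   2 | 11001010110110101 | 1 | 0
   3 | 10010101101101010 | 1 | 1
   4 | 00101011011010101 | 0 | 1
   5 | 01010110110101011 | 0 | 0
   6 | 10101101101010110 | 1 | 0
   7 | 01011011010101100 | 0 | 1
   8 | 10110110101011001 | 1 | 1
   9 | 01101101010110011 | 0 | 0
  10 | 11011010101100110 | 1 | 0
  11 | 10110101011001100 | 1 | 0
  12 | 01101010110011000 | 0 | 0
  13 | 11010101100110000 | 1 | 1
  14 | 10101011001100001 | 1 | 1
  15 | 01010110011000011 | 0 | 0
  16 | 10101100110000110 | 1 | 0
  17 | 01011001100001100 | 0 | 1
  18 | 10110011000011001 | 1 | 1
  19 | 01100110000110011 | 0 | 0
  20 | 11001100001100110 | 1 | 0
  21 | 10011000011001100 | 1 | 0
  22 | 00110000110011000 | 0 | 0
  23 | 01100001100110000 | 0 | 0
  24 | 11000011001100000 | 1 | 1
  25 | 10000110011000001 | 1 | 1
  26 | 00001100110000011 | 0 | 0
  27 | 00011001100000110 | 0 | 1
  28 | 00110011000001101 | 0 | 1
  29 | 01100110000011011 | 0 | 0
  30 | 11001100000110110 | 1 | 0
  31 | 10011000001101100 | 1 | 0
  32 | 00110000011011000 | 0 | 0
  33 | 01100000110110000 | 0 | 0
  34 | 11000001101100000 | 1 | 1
  35 | 10000011011000001 | 1 | 1
  36 | 00000110110000011 | 0 | 0
  37 | 00001101100000110 | 0 | 1
  38 | 00011011000001101 | 0 | 1
  39 | 00110110000011011 | 0 | 0
  40 | 01101100000110110 | 0 | 1
  41 | 11011000001101101 | 1 | 0
  42 | 10110000011011010 | 1 | 1
  43 | 01100000110110101 | 0 | 1
  44 | 11000001101101011 | 1 | 1
  45 | 10000011011010111 | 1 | 0
  46 | 00000110110101110 | 0 | 1
  47 | 00001101101011101 | 0 | 1
  48 | 00011011010111011 | 0 | 0
  49 | 00110110101110110 | 0 | 1
  50 | 01101101011101101 | 0 | 1
  51 | 11011010111011011 | 1 | 1
  52 | 10110101110110111 | 1 | 0
  53 | 01101011101101110 | 0 | 1
  54 | 11010111011011101 | 1 | 0
  55 | 10101110110111010 | 1 | 1
  56 | 01011101101110101 | 0 | 1
  57 | 10111011011101011 | 1 | 1
  58 | 01110110111010111 | 0 | 1
  59 | 11101101110101111 | 1 | 0
  60 | 11011011101011110 | 1 | 0
  61 | 10110111010111100 | 1 | 0
  62 | 01101110101111000 | 0 | 0
  63 | 11011101011110000 | 1 | 1
  64 | 10111010111100001 | 1 | 1
  65 | 01110101111000011 | 0 | 0
  66 | 11101011110000110 | 1 | 0
  67 | 11010111100001100 | 1 | 0
  68 | 10101111000011000 | 1 | 1
  69 | 01011110000110001 | 0 | 0
  70 | 10111100001100010 | 1 | 1
  71 | 01111000011000101 | 0 | 1
  72 | 11110000110001011 | 1 | 1
  73 | 11100001100010111 | 1 | 0
  74 | 11000011000101110 | 1 | 0
  75 | 10000110001011100 | 1 | 0
  76 | 00001100010111000 | 0 | 0
  77 | 00011000101110000 | 0 | 0
  78 | 00110001011100000 | 0 | 0
  79 | 01100010111000000 | 0 | 0
  80 | 11000101110000000 | 1 | 1
  81 | 10001011100000001 | 1 | 1
  82 | 00010111000000011 | 0 | 0
  83 | 00101110000000110 | 0 | 1
  84 | 01011100000001101 | 0 | 1
  85 | 10111000000011011 | 1 | 1
  86 | 01110000000110111 | 0 | 1
  87 | 11100000001101111 | 1 | 0
  88 | 11000000011011110 | 1 | 0
  89 | 10000000110111100 | 1 | 0
  90 | 00000001101111000 | 0 | 0
  91 | 00000011011110000 | 0 | 0
  92 | 00000110111100000 | 0 | 0
  93 | 00001101111000000 | 0 | 0
  94 | 00011011110000000 | 0 | 0
  95 | 00110111100000000 | 0 | 0
  96 | 01101111000000000 | 0 | 0
  97 | 11011110000000000 | 1 | 1
  98 | 10111100000000001 | 1 | 1
  99 | 01111000000000011 | 0 | 0
 100 | 11110000000000110 | 1 | 0
 101 | 11100000000001100 | 1 | 0
 102 | 11000000000011000 | 1 | 1
 103 | 10000000000110001 | 1 | 1
 104 | 00000000001100011 | 0 | 0
 105 | 00000000011000110 | 0 | 1
 106 | 00000000110001101 | 0 | 1
 107 | 00000001100011011 | 0 | 0
 108 | 00000011000110110 | 0 | 1
 109 | 00000110001101101 | 0 | 1
 110 | 00001100011011011 | 0 | 0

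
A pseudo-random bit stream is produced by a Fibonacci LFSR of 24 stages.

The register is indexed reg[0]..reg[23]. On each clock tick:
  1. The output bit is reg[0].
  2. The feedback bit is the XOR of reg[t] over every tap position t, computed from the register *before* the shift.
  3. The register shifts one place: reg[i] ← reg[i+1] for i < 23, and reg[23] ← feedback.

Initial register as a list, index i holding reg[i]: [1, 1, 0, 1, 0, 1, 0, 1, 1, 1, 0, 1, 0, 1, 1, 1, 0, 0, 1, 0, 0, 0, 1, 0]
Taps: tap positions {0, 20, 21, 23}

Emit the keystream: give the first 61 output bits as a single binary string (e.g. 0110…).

tick  register→output (feedback)
  0  110101011101011100100010→1 (1)
  1  101010111010111001000101→1 (1)
  2  010101110101110010001011→0 (0)
  3  101011101011100100010110→1 (0)
  4  010111010111001000101100→0 (0)
  5  101110101110010001011000→1 (0)
  6  011101011100100010110000→0 (0)
  7  111010111001000101100000→1 (1)
  8  110101110010001011000001→1 (0)
  9  101011100100010110000010→1 (1)
 10  010111001000101100000101→0 (0)
 11  101110010001011000001010→1 (0)
 12  011100100010110000010100→0 (1)
 13  111001000101100000101001→1 (1)
 14  110010001011000001010011→1 (0)
 15  100100010110000010100110→1 (0)
 16  001000101100000101001100→0 (0)
 17  010001011000001010011000→0 (1)
 18  100010110000010100110001→1 (0)
 19  000101100000101001100010→0 (0)
 20  001011000001010011000100→0 (1)
 21  010110000010100110001001→0 (0)
 22  101100000101001100010010→1 (1)
 23  011000001010011000100101→0 (0)
 24  110000010100110001001010→1 (0)
 25  100000101001100010010100→1 (0)
 26  000001010011000100101000→0 (1)
 27  000010100110001001010001→0 (1)
 28  000101001100010010100011→0 (1)
 29  001010011000100101000111→0 (0)
 30  010100110001001010001110→0 (0)
 31  101001100010010100011100→1 (1)
 32  010011000100101000111001→0 (0)
 33  100110001001010001110010→1 (1)
 34  001100010010100011100101→0 (0)
 35  011000100101000111001010→0 (1)
 36  110001001010001110010101→1 (1)
 37  100010010100011100101011→1 (1)
 38  000100101000111001010111→0 (0)
 39  001001010001110010101110→0 (0)
 40  010010100011100101011100→0 (0)
 41  100101000111001010111000→1 (0)
 42  001010001110010101110000→0 (0)
 43  010100011100101011100000→0 (0)
 44  101000111001010111000000→1 (1)
 45  010001110010101110000001→0 (1)
 46  100011100101011100000011→1 (0)
 47  000111001010111000000110→0 (1)
 48  001110010101110000001101→0 (1)
 49  011100101011100000011011→0 (0)
 50  111001010111000000110110→1 (0)
 51  110010101110000001101100→1 (1)
 52  100101011100000011011001→1 (1)
 53  001010111000000110110011→0 (1)
 54  010101110000001101100111→0 (0)
 55  101011100000011011001110→1 (1)
 56  010111000000110110011101→0 (1)
 57  101110000001101100111011→1 (1)
 58  011100000011011001110111→0 (0)
 59  111000000110110011101110→1 (1)
 60  110000001101100111011101→1 (0)

1101010111010111001000101100000101001100010010100011100101011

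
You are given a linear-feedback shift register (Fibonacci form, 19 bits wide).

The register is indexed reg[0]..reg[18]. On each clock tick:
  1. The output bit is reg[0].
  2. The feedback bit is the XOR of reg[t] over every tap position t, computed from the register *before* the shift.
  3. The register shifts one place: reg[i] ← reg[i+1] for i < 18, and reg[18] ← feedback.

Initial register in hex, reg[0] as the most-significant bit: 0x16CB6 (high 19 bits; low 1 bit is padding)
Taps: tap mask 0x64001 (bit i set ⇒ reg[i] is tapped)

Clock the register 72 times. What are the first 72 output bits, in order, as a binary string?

step | reg (before) | out | fb
   0 | 0001011011001011011 | 0 | 1
   1 | 0010110110010110111 | 0 | 1
   2 | 0101101100101101111 | 0 | 0
   3 | 1011011001011011110 | 1 | 1
   4 | 0110110010110111101 | 0 | 0
   5 | 1101100101101111010 | 1 | 1
   6 | 1011001011011110101 | 1 | 1
   7 | 0110010110111101011 | 0 | 0
   8 | 1100101101111010110 | 1 | 1
   9 | 1001011011110101101 | 1 | 0
  10 | 0010110111101011010 | 0 | 0
  11 | 0101101111010110100 | 0 | 1
  12 | 1011011110101101001 | 1 | 0
  13 | 0110111101011010010 | 0 | 0
  14 | 1101111010110100100 | 1 | 1
  15 | 1011110101101001001 | 1 | 0
  16 | 0111101011010010010 | 0 | 0
  17 | 1111010110100100100 | 1 | 1
  18 | 1110101101001001001 | 1 | 0
  19 | 1101011010010010010 | 1 | 1
  20 | 1010110100100100101 | 1 | 0
  21 | 0101101001001001010 | 0 | 1
  22 | 1011010010010010101 | 1 | 1
  23 | 0110100100100101011 | 0 | 0
  24 | 1101001001001010110 | 1 | 1
  25 | 1010010010010101101 | 1 | 0
  26 | 0100100100101011010 | 0 | 0
  27 | 1001001001010110100 | 1 | 0
  28 | 0010010010101101000 | 0 | 0
  29 | 0100100101011010000 | 0 | 1
  30 | 1001001010110100001 | 1 | 0
  31 | 0010010101101000010 | 0 | 1
  32 | 0100101011010000101 | 0 | 1
  33 | 1001010110100001011 | 1 | 1
  34 | 0010101101000010111 | 0 | 1
  35 | 0101011010000101111 | 0 | 0
  36 | 1010110100001011110 | 1 | 1
  37 | 0101101000010111101 | 0 | 0
  38 | 1011010000101111010 | 1 | 1
  39 | 0110100001011110101 | 0 | 0
  40 | 1101000010111101010 | 1 | 0
  41 | 1010000101111010100 | 1 | 0
  42 | 0100001011110101000 | 0 | 0
  43 | 1000010111101010000 | 1 | 0
  44 | 0000101111010100000 | 0 | 0
  45 | 0001011110101000000 | 0 | 0
  46 | 0010111101010000000 | 0 | 0
  47 | 0101111010100000000 | 0 | 0
  48 | 1011110101000000000 | 1 | 1
  49 | 0111101010000000001 | 0 | 1
  50 | 1111010100000000011 | 1 | 1
  51 | 1110101000000000111 | 1 | 1
  52 | 1101010000000001111 | 1 | 1
  53 | 1010100000000011111 | 1 | 0
  54 | 0101000000000111110 | 0 | 0
  55 | 1010000000001111100 | 1 | 0
  56 | 0100000000011111000 | 0 | 1
  57 | 1000000000111110001 | 1 | 1
  58 | 0000000001111100011 | 0 | 0
  59 | 0000000011111000110 | 0 | 1
  60 | 0000000111110001101 | 0 | 1
  61 | 0000001111100011011 | 0 | 1
  62 | 0000011111000110111 | 0 | 1
  63 | 0000111110001101111 | 0 | 0
  64 | 0001111100011011110 | 0 | 0
  65 | 0011111000110111100 | 0 | 1
  66 | 0111110001101111001 | 0 | 0
  67 | 1111100011011110010 | 1 | 1
  68 | 1111000110111100101 | 1 | 0
  69 | 1110001101111001010 | 1 | 0
  70 | 1100011011110010100 | 1 | 0
  71 | 1000110111100101000 | 1 | 1

000101101100101101111010110100100100101011010000101111010100000000011111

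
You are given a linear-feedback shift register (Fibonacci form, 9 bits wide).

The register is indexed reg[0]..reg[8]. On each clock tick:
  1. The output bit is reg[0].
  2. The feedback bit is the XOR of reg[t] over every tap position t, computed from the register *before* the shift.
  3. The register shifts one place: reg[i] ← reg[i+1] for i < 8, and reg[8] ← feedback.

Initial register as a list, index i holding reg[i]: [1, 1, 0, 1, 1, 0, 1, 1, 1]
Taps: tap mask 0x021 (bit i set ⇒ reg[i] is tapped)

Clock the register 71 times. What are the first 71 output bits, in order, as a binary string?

k : reg_k → out_k, fb_k
0: 110110111 → 1, fb=1
1: 101101111 → 1, fb=0
2: 011011110 → 0, fb=1
3: 110111101 → 1, fb=0
4: 101111010 → 1, fb=0
5: 011110100 → 0, fb=0
6: 111101000 → 1, fb=0
7: 111010000 → 1, fb=1
8: 110100001 → 1, fb=1
9: 101000011 → 1, fb=1
10: 010000111 → 0, fb=0
11: 100001110 → 1, fb=0
12: 000011100 → 0, fb=1
13: 000111001 → 0, fb=1
14: 001110011 → 0, fb=0
15: 011100110 → 0, fb=0
16: 111001100 → 1, fb=0
17: 110011000 → 1, fb=0
18: 100110000 → 1, fb=1
19: 001100001 → 0, fb=0
20: 011000010 → 0, fb=0
21: 110000100 → 1, fb=1
22: 100001001 → 1, fb=0
23: 000010010 → 0, fb=0
24: 000100100 → 0, fb=0
25: 001001000 → 0, fb=1
26: 010010001 → 0, fb=0
27: 100100010 → 1, fb=1
28: 001000101 → 0, fb=0
29: 010001010 → 0, fb=1
30: 100010101 → 1, fb=1
31: 000101011 → 0, fb=1
32: 001010111 → 0, fb=0
33: 010101110 → 0, fb=1
34: 101011101 → 1, fb=0
35: 010111010 → 0, fb=1
36: 101110101 → 1, fb=1
37: 011101011 → 0, fb=1
38: 111010111 → 1, fb=1
39: 110101111 → 1, fb=0
40: 101011110 → 1, fb=0
41: 010111100 → 0, fb=1
42: 101111001 → 1, fb=0
43: 011110010 → 0, fb=0
44: 111100100 → 1, fb=1
45: 111001001 → 1, fb=0
46: 110010010 → 1, fb=1
47: 100100101 → 1, fb=1
48: 001001011 → 0, fb=1
49: 010010111 → 0, fb=0
50: 100101110 → 1, fb=0
51: 001011100 → 0, fb=1
52: 010111001 → 0, fb=1
53: 101110011 → 1, fb=1
54: 011100111 → 0, fb=0
55: 111001110 → 1, fb=0
56: 110011100 → 1, fb=0
57: 100111000 → 1, fb=0
58: 001110000 → 0, fb=0
59: 011100000 → 0, fb=0
60: 111000000 → 1, fb=1
61: 110000001 → 1, fb=1
62: 100000011 → 1, fb=1
63: 000000111 → 0, fb=0
64: 000001110 → 0, fb=1
65: 000011101 → 0, fb=1
66: 000111011 → 0, fb=1
67: 001110111 → 0, fb=0
68: 011101110 → 0, fb=1
69: 111011101 → 1, fb=0
70: 110111010 → 1, fb=0

11011011110100001110011000010010001010111010111100100101110011100000011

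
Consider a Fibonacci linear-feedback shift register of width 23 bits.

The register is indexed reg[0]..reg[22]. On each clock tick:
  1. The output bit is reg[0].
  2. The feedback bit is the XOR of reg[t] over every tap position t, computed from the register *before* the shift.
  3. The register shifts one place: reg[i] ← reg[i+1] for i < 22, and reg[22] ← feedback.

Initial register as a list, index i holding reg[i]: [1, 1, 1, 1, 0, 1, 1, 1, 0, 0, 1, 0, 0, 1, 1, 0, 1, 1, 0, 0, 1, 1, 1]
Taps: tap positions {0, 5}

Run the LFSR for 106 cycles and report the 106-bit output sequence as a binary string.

k : reg_k → out_k, fb_k
0: 11110111001001101100111 → 1, fb=0
1: 11101110010011011001110 → 1, fb=0
2: 11011100100110110011100 → 1, fb=0
3: 10111001001101100111000 → 1, fb=1
4: 01110010011011001110001 → 0, fb=0
5: 11100100110110011100010 → 1, fb=0
6: 11001001101100111000100 → 1, fb=1
7: 10010011011001110001001 → 1, fb=1
8: 00100110110011100010011 → 0, fb=1
9: 01001101100111000100111 → 0, fb=1
10: 10011011001110001001111 → 1, fb=1
11: 00110110011100010011111 → 0, fb=1
12: 01101100111000100111111 → 0, fb=1
13: 11011001110001001111111 → 1, fb=1
14: 10110011100010011111111 → 1, fb=1
15: 01100111000100111111111 → 0, fb=1
16: 11001110001001111111111 → 1, fb=0
17: 10011100010011111111110 → 1, fb=0
18: 00111000100111111111100 → 0, fb=0
19: 01110001001111111111000 → 0, fb=0
20: 11100010011111111110000 → 1, fb=1
21: 11000100111111111100001 → 1, fb=0
22: 10001001111111111000010 → 1, fb=1
23: 00010011111111110000101 → 0, fb=0
24: 00100111111111100001010 → 0, fb=1
25: 01001111111111000010101 → 0, fb=1
26: 10011111111110000101011 → 1, fb=0
27: 00111111111100001010110 → 0, fb=1
28: 01111111111000010101101 → 0, fb=1
29: 11111111110000101011011 → 1, fb=0
30: 11111111100001010110110 → 1, fb=0
31: 11111111000010101101100 → 1, fb=0
32: 11111110000101011011000 → 1, fb=0
33: 11111100001010110110000 → 1, fb=0
34: 11111000010101101100000 → 1, fb=1
35: 11110000101011011000001 → 1, fb=1
36: 11100001010110110000011 → 1, fb=1
37: 11000010101101100000111 → 1, fb=1
38: 10000101011011000001111 → 1, fb=0
39: 00001010110110000011110 → 0, fb=0
40: 00010101101100000111100 → 0, fb=1
41: 00101011011000001111001 → 0, fb=0
42: 01010110110000011110010 → 0, fb=1
43: 10101101100000111100101 → 1, fb=0
44: 01011011000001111001010 → 0, fb=0
45: 10110110000011110010100 → 1, fb=0
46: 01101100000111100101000 → 0, fb=1
47: 11011000001111001010001 → 1, fb=1
48: 10110000011110010100011 → 1, fb=1
49: 01100000111100101000111 → 0, fb=0
50: 11000001111001010001110 → 1, fb=1
51: 10000011110010100011101 → 1, fb=1
52: 00000111100101000111011 → 0, fb=1
53: 00001111001010001110111 → 0, fb=1
54: 00011110010100011101111 → 0, fb=1
55: 00111100101000111011111 → 0, fb=1
56: 01111001010001110111111 → 0, fb=0
57: 11110010100011101111110 → 1, fb=1
58: 11100101000111011111101 → 1, fb=0
59: 11001010001110111111010 → 1, fb=1
60: 10010100011101111110101 → 1, fb=0
61: 00101000111011111101010 → 0, fb=0
62: 01010001110111111010100 → 0, fb=0
63: 10100011101111110101000 → 1, fb=1
64: 01000111011111101010001 → 0, fb=1
65: 10001110111111010100011 → 1, fb=0
66: 00011101111110101000110 → 0, fb=1
67: 00111011111101010001101 → 0, fb=0
68: 01110111111010100011010 → 0, fb=1
69: 11101111110101000110101 → 1, fb=0
70: 11011111101010001101010 → 1, fb=0
71: 10111111010100011010100 → 1, fb=0
72: 01111110101000110101000 → 0, fb=1
73: 11111101010001101010001 → 1, fb=0
74: 11111010100011010100010 → 1, fb=1
75: 11110101000110101000101 → 1, fb=0
76: 11101010001101010001010 → 1, fb=1
77: 11010100011010100010101 → 1, fb=0
78: 10101000110101000101010 → 1, fb=1
79: 01010001101010001010101 → 0, fb=0
80: 10100011010100010101010 → 1, fb=1
81: 01000110101000101010101 → 0, fb=1
82: 10001101010001010101011 → 1, fb=0
83: 00011010100010101010110 → 0, fb=0
84: 00110101000101010101100 → 0, fb=1
85: 01101010001010101011001 → 0, fb=0
86: 11010100010101010110010 → 1, fb=0
87: 10101000101010101100100 → 1, fb=1
88: 01010001010101011001001 → 0, fb=0
89: 10100010101010110010010 → 1, fb=1
90: 01000101010101100100101 → 0, fb=1
91: 10001010101011001001011 → 1, fb=1
92: 00010101010110010010111 → 0, fb=1
93: 00101010101100100101111 → 0, fb=0
94: 01010101011001001011110 → 0, fb=1
95: 10101010110010010111101 → 1, fb=1
96: 01010101100100101111011 → 0, fb=1
97: 10101011001001011110111 → 1, fb=1
98: 01010110010010111101111 → 0, fb=1
99: 10101100100101111011111 → 1, fb=0
100: 01011001001011110111110 → 0, fb=0
101: 10110010010111101111100 → 1, fb=1
102: 01100100101111011111001 → 0, fb=1
103: 11001001011110111110011 → 1, fb=1
104: 10010010111101111100111 → 1, fb=1
105: 00100101111011111001111 → 0, fb=1

1111011100100110110011100010011111111110000101011011000001111001010001110111111010100011010100010101010110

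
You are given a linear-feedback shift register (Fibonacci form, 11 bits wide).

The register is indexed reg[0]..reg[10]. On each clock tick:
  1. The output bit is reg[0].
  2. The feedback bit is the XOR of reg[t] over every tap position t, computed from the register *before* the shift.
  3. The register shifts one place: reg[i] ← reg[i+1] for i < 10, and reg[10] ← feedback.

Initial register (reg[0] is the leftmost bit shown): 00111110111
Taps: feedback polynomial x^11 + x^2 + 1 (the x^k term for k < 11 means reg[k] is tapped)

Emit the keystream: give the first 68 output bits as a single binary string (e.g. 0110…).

tick  register→output (feedback)
  0  00111110111→0 (1)
  1  01111101111→0 (1)
  2  11111011111→1 (0)
  3  11110111110→1 (0)
  4  11101111100→1 (0)
  5  11011111000→1 (1)
  6  10111110001→1 (0)
  7  01111100010→0 (1)
  8  11111000101→1 (0)
  9  11110001010→1 (0)
 10  11100010100→1 (0)
 11  11000101000→1 (1)
 12  10001010001→1 (1)
 13  00010100011→0 (0)
 14  00101000110→0 (1)
 15  01010001101→0 (0)
 16  10100011010→1 (0)
 17  01000110100→0 (0)
 18  10001101000→1 (1)
 19  00011010001→0 (0)
 20  00110100010→0 (1)
 21  01101000101→0 (1)
 22  11010001011→1 (1)
 23  10100010111→1 (0)
 24  01000101110→0 (0)
 25  10001011100→1 (1)
 26  00010111001→0 (0)
 27  00101110010→0 (1)
 28  01011100101→0 (0)
 29  10111001010→1 (0)
 30  01110010100→0 (1)
 31  11100101001→1 (0)
 32  11001010010→1 (1)
 33  10010100101→1 (1)
 34  00101001011→0 (1)
 35  01010010111→0 (0)
 36  10100101110→1 (0)
 37  01001011100→0 (0)
 38  10010111000→1 (1)
 39  00101110001→0 (1)
 40  01011100011→0 (0)
 41  10111000110→1 (0)
 42  01110001100→0 (1)
 43  11100011001→1 (0)
 44  11000110010→1 (1)
 45  10001100101→1 (1)
 46  00011001011→0 (0)
 47  00110010110→0 (1)
 48  01100101101→0 (1)
 49  11001011011→1 (1)
 50  10010110111→1 (1)
 51  00101101111→0 (1)
 52  01011011111→0 (0)
 53  10110111110→1 (0)
 54  01101111100→0 (1)
 55  11011111001→1 (1)
 56  10111110011→1 (0)
 57  01111100110→0 (1)
 58  11111001101→1 (0)
 59  11110011010→1 (0)
 60  11100110100→1 (0)
 61  11001101000→1 (1)
 62  10011010001→1 (1)
 63  00110100011→0 (1)
 64  01101000111→0 (1)
 65  11010001111→1 (1)
 66  10100011111→1 (0)
 67  01000111110→0 (0)

00111110111110001010001101000101110010100101110001100101101111100110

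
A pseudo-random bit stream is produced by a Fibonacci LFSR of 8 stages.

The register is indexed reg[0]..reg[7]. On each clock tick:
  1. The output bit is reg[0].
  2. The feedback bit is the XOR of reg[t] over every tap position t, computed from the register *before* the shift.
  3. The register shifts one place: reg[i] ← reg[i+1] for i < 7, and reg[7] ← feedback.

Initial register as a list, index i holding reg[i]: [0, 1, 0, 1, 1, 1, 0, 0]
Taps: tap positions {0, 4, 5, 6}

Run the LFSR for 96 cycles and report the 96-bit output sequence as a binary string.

step | reg (before) | out | fb
   0 | 01011100 | 0 | 0
   1 | 10111000 | 1 | 0
   2 | 01110000 | 0 | 0
   3 | 11100000 | 1 | 1
   4 | 11000001 | 1 | 1
   5 | 10000011 | 1 | 0
   6 | 00000110 | 0 | 0
   7 | 00001100 | 0 | 0
   8 | 00011000 | 0 | 1
   9 | 00110001 | 0 | 0
  10 | 01100010 | 0 | 1
  11 | 11000101 | 1 | 0
  12 | 10001010 | 1 | 1
  13 | 00010101 | 0 | 1
  14 | 00101011 | 0 | 0
  15 | 01010110 | 0 | 0
  16 | 10101100 | 1 | 1
  17 | 01011001 | 0 | 1
  18 | 10110011 | 1 | 0
  19 | 01100110 | 0 | 0
  20 | 11001100 | 1 | 1
  21 | 10011001 | 1 | 0
  22 | 00110010 | 0 | 1
  23 | 01100101 | 0 | 1
  24 | 11001011 | 1 | 1
  25 | 10010111 | 1 | 1
  26 | 00101111 | 0 | 1
  27 | 01011111 | 0 | 1
  28 | 10111111 | 1 | 0
  29 | 01111110 | 0 | 1
  30 | 11111101 | 1 | 1
  31 | 11111011 | 1 | 1
  32 | 11110111 | 1 | 1
  33 | 11101111 | 1 | 0
  34 | 11011110 | 1 | 0
  35 | 10111100 | 1 | 1
  36 | 01111001 | 0 | 1
  37 | 11110011 | 1 | 0
  38 | 11100110 | 1 | 1
  39 | 11001101 | 1 | 1
  40 | 10011011 | 1 | 1
  41 | 00110111 | 0 | 0
  42 | 01101110 | 0 | 1
  43 | 11011101 | 1 | 1
  44 | 10111011 | 1 | 1
  45 | 01110111 | 0 | 0
  46 | 11101110 | 1 | 0
  47 | 11011100 | 1 | 1
  48 | 10111001 | 1 | 0
  49 | 01110010 | 0 | 1
  50 | 11100101 | 1 | 0
  51 | 11001010 | 1 | 1
  52 | 10010101 | 1 | 0
  53 | 00101010 | 0 | 0
  54 | 01010100 | 0 | 1
  55 | 10101001 | 1 | 0
  56 | 01010010 | 0 | 1
  57 | 10100101 | 1 | 0
  58 | 01001010 | 0 | 0
  59 | 10010100 | 1 | 0
  60 | 00101000 | 0 | 1
  61 | 01010001 | 0 | 0
  62 | 10100010 | 1 | 0
  63 | 01000100 | 0 | 1
  64 | 10001001 | 1 | 0
  65 | 00010010 | 0 | 1
  66 | 00100101 | 0 | 1
  67 | 01001011 | 0 | 0
  68 | 10010110 | 1 | 1
  69 | 00101101 | 0 | 0
  70 | 01011010 | 0 | 0
  71 | 10110100 | 1 | 0
  72 | 01101000 | 0 | 1
  73 | 11010001 | 1 | 1
  74 | 10100011 | 1 | 0
  75 | 01000110 | 0 | 0
  76 | 10001100 | 1 | 1
  77 | 00011001 | 0 | 1
  78 | 00110011 | 0 | 1
  79 | 01100111 | 0 | 0
  80 | 11001110 | 1 | 0
  81 | 10011100 | 1 | 1
  82 | 00111001 | 0 | 1
  83 | 01110011 | 0 | 1
  84 | 11100111 | 1 | 1
  85 | 11001111 | 1 | 0
  86 | 10011110 | 1 | 0
  87 | 00111100 | 0 | 0
  88 | 01111000 | 0 | 1
  89 | 11110001 | 1 | 1
  90 | 11100011 | 1 | 0
  91 | 11000110 | 1 | 1
  92 | 10001101 | 1 | 1
  93 | 00011011 | 0 | 0
  94 | 00110110 | 0 | 0
  95 | 01101100 | 0 | 0

010111000001100010101100110010111111011110011011101110010101001010001001011010001100111001111000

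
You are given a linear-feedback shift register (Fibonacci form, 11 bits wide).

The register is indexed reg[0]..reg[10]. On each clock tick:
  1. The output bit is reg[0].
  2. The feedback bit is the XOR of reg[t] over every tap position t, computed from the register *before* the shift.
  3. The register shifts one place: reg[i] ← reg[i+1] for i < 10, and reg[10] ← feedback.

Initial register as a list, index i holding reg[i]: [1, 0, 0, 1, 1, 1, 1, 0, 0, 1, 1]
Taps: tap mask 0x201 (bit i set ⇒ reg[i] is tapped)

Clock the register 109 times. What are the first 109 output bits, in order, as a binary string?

k : reg_k → out_k, fb_k
0: 10011110011 → 1, fb=0
1: 00111100110 → 0, fb=1
2: 01111001101 → 0, fb=0
3: 11110011010 → 1, fb=0
4: 11100110100 → 1, fb=1
5: 11001101001 → 1, fb=1
6: 10011010011 → 1, fb=0
7: 00110100110 → 0, fb=1
8: 01101001101 → 0, fb=0
9: 11010011010 → 1, fb=0
10: 10100110100 → 1, fb=1
11: 01001101001 → 0, fb=0
12: 10011010010 → 1, fb=0
13: 00110100100 → 0, fb=0
14: 01101001000 → 0, fb=0
15: 11010010000 → 1, fb=1
16: 10100100001 → 1, fb=1
17: 01001000011 → 0, fb=1
18: 10010000111 → 1, fb=0
19: 00100001110 → 0, fb=1
20: 01000011101 → 0, fb=0
21: 10000111010 → 1, fb=0
22: 00001110100 → 0, fb=0
23: 00011101000 → 0, fb=0
24: 00111010000 → 0, fb=0
25: 01110100000 → 0, fb=0
26: 11101000000 → 1, fb=1
27: 11010000001 → 1, fb=1
28: 10100000011 → 1, fb=0
29: 01000000110 → 0, fb=1
30: 10000001101 → 1, fb=1
31: 00000011011 → 0, fb=1
32: 00000110111 → 0, fb=1
33: 00001101111 → 0, fb=1
34: 00011011111 → 0, fb=1
35: 00110111111 → 0, fb=1
36: 01101111111 → 0, fb=1
37: 11011111111 → 1, fb=0
38: 10111111110 → 1, fb=0
39: 01111111100 → 0, fb=0
40: 11111111000 → 1, fb=1
41: 11111110001 → 1, fb=1
42: 11111100011 → 1, fb=0
43: 11111000110 → 1, fb=0
44: 11110001100 → 1, fb=1
45: 11100011001 → 1, fb=1
46: 11000110011 → 1, fb=0
47: 10001100110 → 1, fb=0
48: 00011001100 → 0, fb=0
49: 00110011000 → 0, fb=0
50: 01100110000 → 0, fb=0
51: 11001100000 → 1, fb=1
52: 10011000001 → 1, fb=1
53: 00110000011 → 0, fb=1
54: 01100000111 → 0, fb=1
55: 11000001111 → 1, fb=0
56: 10000011110 → 1, fb=0
57: 00000111100 → 0, fb=0
58: 00001111000 → 0, fb=0
59: 00011110000 → 0, fb=0
60: 00111100000 → 0, fb=0
61: 01111000000 → 0, fb=0
62: 11110000000 → 1, fb=1
63: 11100000001 → 1, fb=1
64: 11000000011 → 1, fb=0
65: 10000000110 → 1, fb=0
66: 00000001100 → 0, fb=0
67: 00000011000 → 0, fb=0
68: 00000110000 → 0, fb=0
69: 00001100000 → 0, fb=0
70: 00011000000 → 0, fb=0
71: 00110000000 → 0, fb=0
72: 01100000000 → 0, fb=0
73: 11000000000 → 1, fb=1
74: 10000000001 → 1, fb=1
75: 00000000011 → 0, fb=1
76: 00000000111 → 0, fb=1
77: 00000001111 → 0, fb=1
78: 00000011111 → 0, fb=1
79: 00000111111 → 0, fb=1
80: 00001111111 → 0, fb=1
81: 00011111111 → 0, fb=1
82: 00111111111 → 0, fb=1
83: 01111111111 → 0, fb=1
84: 11111111111 → 1, fb=0
85: 11111111110 → 1, fb=0
86: 11111111100 → 1, fb=1
87: 11111111001 → 1, fb=1
88: 11111110011 → 1, fb=0
89: 11111100110 → 1, fb=0
90: 11111001100 → 1, fb=1
91: 11110011001 → 1, fb=1
92: 11100110011 → 1, fb=0
93: 11001100110 → 1, fb=0
94: 10011001100 → 1, fb=1
95: 00110011001 → 0, fb=0
96: 01100110010 → 0, fb=1
97: 11001100101 → 1, fb=1
98: 10011001011 → 1, fb=0
99: 00110010110 → 0, fb=1
100: 01100101101 → 0, fb=0
101: 11001011010 → 1, fb=0
102: 10010110100 → 1, fb=1
103: 00101101001 → 0, fb=0
104: 01011010010 → 0, fb=1
105: 10110100101 → 1, fb=1
106: 01101001011 → 0, fb=1
107: 11010010111 → 1, fb=0
108: 10100101110 → 1, fb=0

1001111001101001101001000011101000000110111111110001100110000011110000000110000000001111111111100110011001011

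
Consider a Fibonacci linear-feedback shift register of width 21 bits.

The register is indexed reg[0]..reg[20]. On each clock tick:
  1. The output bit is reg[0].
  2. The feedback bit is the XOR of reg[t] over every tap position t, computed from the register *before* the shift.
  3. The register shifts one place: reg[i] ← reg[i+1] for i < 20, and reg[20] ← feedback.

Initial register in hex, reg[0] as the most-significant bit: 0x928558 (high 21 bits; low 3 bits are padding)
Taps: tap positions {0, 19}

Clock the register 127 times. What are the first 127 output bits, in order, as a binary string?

1001001010000101010110100001000000100010010000001010101111101000000001000100110001010101011111010010100010001001100010111010111

step | reg (before) | out | fb
   0 | 100100101000010101011 | 1 | 0
   1 | 001001010000101010110 | 0 | 1
   2 | 010010100001010101101 | 0 | 0
   3 | 100101000010101011010 | 1 | 0
   4 | 001010000101010110100 | 0 | 0
   5 | 010100001010101101000 | 0 | 0
   6 | 101000010101011010000 | 1 | 1
   7 | 010000101010110100001 | 0 | 0
   8 | 100001010101101000010 | 1 | 0
   9 | 000010101011010000100 | 0 | 0
  10 | 000101010110100001000 | 0 | 0
  11 | 001010101101000010000 | 0 | 0
  12 | 010101011010000100000 | 0 | 0
  13 | 101010110100001000000 | 1 | 1
  14 | 010101101000010000001 | 0 | 0
  15 | 101011010000100000010 | 1 | 0
  16 | 010110100001000000100 | 0 | 0
  17 | 101101000010000001000 | 1 | 1
  18 | 011010000100000010001 | 0 | 0
  19 | 110100001000000100010 | 1 | 0
  20 | 101000010000001000100 | 1 | 1
  21 | 010000100000010001001 | 0 | 0
  22 | 100001000000100010010 | 1 | 0
  23 | 000010000001000100100 | 0 | 0
  24 | 000100000010001001000 | 0 | 0
  25 | 001000000100010010000 | 0 | 0
  26 | 010000001000100100000 | 0 | 0
  27 | 100000010001001000000 | 1 | 1
  28 | 000000100010010000001 | 0 | 0
  29 | 000001000100100000010 | 0 | 1
  30 | 000010001001000000101 | 0 | 0
  31 | 000100010010000001010 | 0 | 1
  32 | 001000100100000010101 | 0 | 0
  33 | 010001001000000101010 | 0 | 1
  34 | 100010010000001010101 | 1 | 1
  35 | 000100100000010101011 | 0 | 1
  36 | 001001000000101010111 | 0 | 1
  37 | 010010000001010101111 | 0 | 1
  38 | 100100000010101011111 | 1 | 0
  39 | 001000000101010111110 | 0 | 1
  40 | 010000001010101111101 | 0 | 0
  41 | 100000010101011111010 | 1 | 0
  42 | 000000101010111110100 | 0 | 0
  43 | 000001010101111101000 | 0 | 0
  44 | 000010101011111010000 | 0 | 0
  45 | 000101010111110100000 | 0 | 0
  46 | 001010101111101000000 | 0 | 0
  47 | 010101011111010000000 | 0 | 0
  48 | 101010111110100000000 | 1 | 1
  49 | 010101111101000000001 | 0 | 0
  50 | 101011111010000000010 | 1 | 0
  51 | 010111110100000000100 | 0 | 0
  52 | 101111101000000001000 | 1 | 1
  53 | 011111010000000010001 | 0 | 0
  54 | 111110100000000100010 | 1 | 0
  55 | 111101000000001000100 | 1 | 1
  56 | 111010000000010001001 | 1 | 1
  57 | 110100000000100010011 | 1 | 0
  58 | 101000000001000100110 | 1 | 0
  59 | 010000000010001001100 | 0 | 0
  60 | 100000000100010011000 | 1 | 1
  61 | 000000001000100110001 | 0 | 0
  62 | 000000010001001100010 | 0 | 1
  63 | 000000100010011000101 | 0 | 0
  64 | 000001000100110001010 | 0 | 1
  65 | 000010001001100010101 | 0 | 0
  66 | 000100010011000101010 | 0 | 1
  67 | 001000100110001010101 | 0 | 0
  68 | 010001001100010101010 | 0 | 1
  69 | 100010011000101010101 | 1 | 1
  70 | 000100110001010101011 | 0 | 1
  71 | 001001100010101010111 | 0 | 1
  72 | 010011000101010101111 | 0 | 1
  73 | 100110001010101011111 | 1 | 0
  74 | 001100010101010111110 | 0 | 1
  75 | 011000101010101111101 | 0 | 0
  76 | 110001010101011111010 | 1 | 0
  77 | 100010101010111110100 | 1 | 1
  78 | 000101010101111101001 | 0 | 0
  79 | 001010101011111010010 | 0 | 1
  80 | 010101010111110100101 | 0 | 0
  81 | 101010101111101001010 | 1 | 0
  82 | 010101011111010010100 | 0 | 0
  83 | 101010111110100101000 | 1 | 1
  84 | 010101111101001010001 | 0 | 0
  85 | 101011111010010100010 | 1 | 0
  86 | 010111110100101000100 | 0 | 0
  87 | 101111101001010001000 | 1 | 1
  88 | 011111010010100010001 | 0 | 0
  89 | 111110100101000100010 | 1 | 0
  90 | 111101001010001000100 | 1 | 1
  91 | 111010010100010001001 | 1 | 1
  92 | 110100101000100010011 | 1 | 0
  93 | 101001010001000100110 | 1 | 0
  94 | 010010100010001001100 | 0 | 0
  95 | 100101000100010011000 | 1 | 1
  96 | 001010001000100110001 | 0 | 0
  97 | 010100010001001100010 | 0 | 1
  98 | 101000100010011000101 | 1 | 1
  99 | 010001000100110001011 | 0 | 1
 100 | 100010001001100010111 | 1 | 0
 101 | 000100010011000101110 | 0 | 1
 102 | 001000100110001011101 | 0 | 0
 103 | 010001001100010111010 | 0 | 1
 104 | 100010011000101110101 | 1 | 1
 105 | 000100110001011101011 | 0 | 1
 106 | 001001100010111010111 | 0 | 1
 107 | 010011000101110101111 | 0 | 1
 108 | 100110001011101011111 | 1 | 0
 109 | 001100010111010111110 | 0 | 1
 110 | 011000101110101111101 | 0 | 0
 111 | 110001011101011111010 | 1 | 0
 112 | 100010111010111110100 | 1 | 1
 113 | 000101110101111101001 | 0 | 0
 114 | 001011101011111010010 | 0 | 1
 115 | 010111010111110100101 | 0 | 0
 116 | 101110101111101001010 | 1 | 0
 117 | 011101011111010010100 | 0 | 0
 118 | 111010111110100101000 | 1 | 1
 119 | 110101111101001010001 | 1 | 1
 120 | 101011111010010100011 | 1 | 0
 121 | 010111110100101000110 | 0 | 1
 122 | 101111101001010001101 | 1 | 1
 123 | 011111010010100011011 | 0 | 1
 124 | 111110100101000110111 | 1 | 0
 125 | 111101001010001101110 | 1 | 0
 126 | 111010010100011011100 | 1 | 1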